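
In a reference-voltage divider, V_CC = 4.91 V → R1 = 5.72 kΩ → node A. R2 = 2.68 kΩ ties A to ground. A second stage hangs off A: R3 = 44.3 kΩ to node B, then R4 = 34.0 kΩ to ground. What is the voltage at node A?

V_A ≈ 1.53 V

The second stage (R3 + R4 = 78.30 kΩ) loads node A in parallel with R2.
R2 ‖ (R3+R4) = 2.591 kΩ.
V_A = 4.91 × 2.591/(5.72 + 2.591) = 1.531 V.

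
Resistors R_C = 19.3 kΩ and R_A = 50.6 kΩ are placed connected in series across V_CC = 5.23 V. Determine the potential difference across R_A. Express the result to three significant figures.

V ≈ 3.79 V

ΣR = 19.3 + 50.6 = 69.90 kΩ.
By the voltage-divider rule, V = 5.23 × 50.60/69.90 = 3.786 V.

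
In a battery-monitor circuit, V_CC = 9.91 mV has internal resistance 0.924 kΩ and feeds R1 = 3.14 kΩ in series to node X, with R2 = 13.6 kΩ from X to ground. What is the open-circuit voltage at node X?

V_th ≈ 7.63 mV

R1' = 0.924 + 3.14 = 4.064 kΩ (source resistance + R1).
With X open, the divider is unloaded: V_th = 9.91 × 13.6/17.66 = 7.630 mV.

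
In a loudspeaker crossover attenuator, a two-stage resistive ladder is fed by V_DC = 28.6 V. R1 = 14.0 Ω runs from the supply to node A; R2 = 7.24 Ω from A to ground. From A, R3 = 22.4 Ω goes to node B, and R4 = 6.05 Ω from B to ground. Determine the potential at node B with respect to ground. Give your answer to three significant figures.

Node A sees R2 in parallel with the series input of stage 2, R3 + R4 = 28.45 Ω.
R2 ‖ (R3+R4) = 5.771 Ω.
V_A = 28.6 × 5.771/(14.0 + 5.771) = 8.348 V.
V_B = V_A × 0.2127 = 1.775 V.

V_B ≈ 1.78 V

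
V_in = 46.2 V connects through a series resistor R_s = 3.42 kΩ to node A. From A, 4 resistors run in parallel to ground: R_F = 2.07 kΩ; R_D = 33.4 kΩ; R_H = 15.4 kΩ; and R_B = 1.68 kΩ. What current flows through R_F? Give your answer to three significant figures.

I ≈ 4.45 mA

Parallel bank: R_p = 1/(1/2.07 + 1/33.4 + 1/15.4 + 1/1.68) = 0.8524 kΩ.
V_A = 46.2 × 0.8524/4.272 = 9.217 V.
Branch current I = V_A/R_F = 9.217/2.07 = 4.453 mA.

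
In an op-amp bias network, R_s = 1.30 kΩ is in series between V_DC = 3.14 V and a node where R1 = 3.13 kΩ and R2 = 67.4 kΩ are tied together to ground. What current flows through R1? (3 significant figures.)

Equivalent of the parallel group: R_p = 2.991 kΩ.
Node voltage V_A = V_DC · R_p/(R_s + R_p) = 3.14 × 0.6970 = 2.189 V.
I(R1) = V_A / R1 = 2.189/3.13 = 0.6993 mA.

I ≈ 0.699 mA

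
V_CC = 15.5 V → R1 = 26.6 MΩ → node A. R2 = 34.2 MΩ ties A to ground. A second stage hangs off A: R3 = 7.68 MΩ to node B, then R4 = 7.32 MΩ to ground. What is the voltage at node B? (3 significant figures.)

V_B ≈ 2.13 V

Node A sees R2 in parallel with the series input of stage 2, R3 + R4 = 15.00 MΩ.
R2 ‖ (R3+R4) = 10.43 MΩ.
V_A = 15.5 × 10.43/(26.6 + 10.43) = 4.365 V.
V_B = V_A × 0.4880 = 2.130 V.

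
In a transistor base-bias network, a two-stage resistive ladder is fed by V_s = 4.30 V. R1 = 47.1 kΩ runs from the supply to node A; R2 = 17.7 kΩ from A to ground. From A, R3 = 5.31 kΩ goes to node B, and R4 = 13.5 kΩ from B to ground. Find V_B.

Looking into the second stage from A: R3 + R4 = 18.81 kΩ appears in parallel with R2.
R2 ‖ (R3+R4) = 9.119 kΩ.
V_A = 4.30 × 9.119/(47.1 + 9.119) = 0.6975 V.
Stage 2 is unloaded, so V_B = V_A · R4/(R3+R4) = 0.6975 × 13.5/18.81 = 0.5006 V.

V_B ≈ 0.501 V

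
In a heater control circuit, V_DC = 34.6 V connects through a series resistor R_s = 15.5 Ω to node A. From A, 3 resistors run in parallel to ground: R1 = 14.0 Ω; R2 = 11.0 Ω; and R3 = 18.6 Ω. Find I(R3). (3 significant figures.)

I ≈ 0.428 A

Combine the parallel branches: R_p = (1/14.0 + 1/11.0 + 1/18.6)⁻¹ = 4.627 Ω.
V_A = 34.6 × 4.627/20.13 = 7.955 V.
I(R3) = V_A / R3 = 7.955/18.6 = 0.4277 A.
(Check via current divider: I_total = 1.719 A; share G_k/ΣG = 0.2488 → same result.)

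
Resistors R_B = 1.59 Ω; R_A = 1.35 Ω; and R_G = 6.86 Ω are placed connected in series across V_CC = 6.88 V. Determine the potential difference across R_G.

Series total: ΣR = 1.59 + 1.35 + 6.86 = 9.800 Ω.
Voltage divider: V = V_CC · (6.860 / 9.800) = 6.88 × 0.7000 = 4.816 V.

V ≈ 4.82 V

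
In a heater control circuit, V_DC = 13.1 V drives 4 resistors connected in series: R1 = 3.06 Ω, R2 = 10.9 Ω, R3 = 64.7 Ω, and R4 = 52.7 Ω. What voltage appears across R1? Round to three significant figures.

ΣR = 3.06 + 10.9 + 64.7 + 52.7 = 131.4 Ω.
Voltage divider: V = V_DC · (3.060 / 131.4) = 13.1 × 0.02329 = 0.3052 V.

V ≈ 0.305 V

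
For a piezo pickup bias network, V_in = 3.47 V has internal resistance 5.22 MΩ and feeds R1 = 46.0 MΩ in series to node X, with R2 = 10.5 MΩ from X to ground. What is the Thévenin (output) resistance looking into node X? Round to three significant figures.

R_th ≈ 8.71 MΩ

R1' = 5.22 + 46.0 = 51.22 MΩ (source resistance + R1).
Zeroing V_in shorts the top of R1' to ground, so R_th = R1' ‖ R2 = 8.714 MΩ.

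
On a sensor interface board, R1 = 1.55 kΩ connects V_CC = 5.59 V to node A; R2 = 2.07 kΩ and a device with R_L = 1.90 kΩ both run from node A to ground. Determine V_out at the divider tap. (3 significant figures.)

R2 ‖ R_L = (2.07 × 1.90)/(2.07 + 1.90) = 0.9907 kΩ.
Voltage divider with the loaded lower leg: V_out = 5.59 × 0.9907/(1.55 + 0.9907) = 5.59 × 0.3899 = 2.180 V.
(Unloaded it would be 3.20 V; the load pulls it down.)

V_out ≈ 2.18 V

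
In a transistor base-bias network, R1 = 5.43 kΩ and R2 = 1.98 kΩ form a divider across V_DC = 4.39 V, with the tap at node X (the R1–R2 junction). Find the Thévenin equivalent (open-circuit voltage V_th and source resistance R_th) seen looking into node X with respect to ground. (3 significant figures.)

Open-circuit (no load on X): V_th = V_DC · R2/(R1 + R2) = 4.39 × 1.98/(5.430 + 1.98) = 1.173 V.
Zeroing V_DC shorts the top of R1 to ground, so R_th = R1 ‖ R2 = 1.451 kΩ.

V_th ≈ 1.17 V, R_th ≈ 1.45 kΩ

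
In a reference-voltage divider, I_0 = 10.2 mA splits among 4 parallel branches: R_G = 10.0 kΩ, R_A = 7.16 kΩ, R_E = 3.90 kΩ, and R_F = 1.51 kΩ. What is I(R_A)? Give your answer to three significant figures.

I ≈ 1.23 mA

Conductances: ΣG = 1/10.0 + 1/7.16 + 1/3.90 + 1/1.51 = 1.158 (1/kΩ).
Current divider: I(R_A) = I_0 · G_k/ΣG = 10.2 × (0.1397/1.158) = 10.2 × 0.1206 = 1.230 mA.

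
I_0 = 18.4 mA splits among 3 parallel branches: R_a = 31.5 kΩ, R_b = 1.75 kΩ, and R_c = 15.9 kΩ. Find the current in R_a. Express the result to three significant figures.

I ≈ 0.877 mA

ΣG = 1/31.5 + 1/1.75 + 1/15.9 = 0.6661.
Current divider: I(R_a) = I_0 · G_k/ΣG = 18.4 × (0.03175/0.6661) = 18.4 × 0.04766 = 0.8770 mA.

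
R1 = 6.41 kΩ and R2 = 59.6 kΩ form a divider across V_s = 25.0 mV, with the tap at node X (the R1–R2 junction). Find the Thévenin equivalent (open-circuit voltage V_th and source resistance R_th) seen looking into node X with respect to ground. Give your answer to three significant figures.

V_th is the unloaded tap voltage: V_s · R2/(R1+R2) = 25.0 × 0.9029 = 22.57 mV.
With V_s suppressed (replaced by a short), R_th = R1 ‖ R2 = (6.410 × 59.6)/(6.410 + 59.6) = 5.788 kΩ.

V_th ≈ 22.6 mV, R_th ≈ 5.79 kΩ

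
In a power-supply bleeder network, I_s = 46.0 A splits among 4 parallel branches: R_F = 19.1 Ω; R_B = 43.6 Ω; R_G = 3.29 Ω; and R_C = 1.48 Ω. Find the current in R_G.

ΣG = 1/19.1 + 1/43.6 + 1/3.29 + 1/1.48 = 1.055.
R_G takes the fraction G_k/ΣG = 0.3040/1.055 = 0.2881, so I = 46.0 × 0.2881 = 13.25 A.

I ≈ 13.3 A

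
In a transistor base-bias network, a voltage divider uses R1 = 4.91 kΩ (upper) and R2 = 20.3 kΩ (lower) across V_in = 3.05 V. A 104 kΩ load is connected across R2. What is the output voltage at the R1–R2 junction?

R2 ‖ R_L = (20.3 × 104)/(20.3 + 104) = 16.98 kΩ.
Voltage divider with the loaded lower leg: V_out = 3.05 × 16.98/(4.91 + 16.98) = 3.05 × 0.7757 = 2.366 V.

V_out ≈ 2.37 V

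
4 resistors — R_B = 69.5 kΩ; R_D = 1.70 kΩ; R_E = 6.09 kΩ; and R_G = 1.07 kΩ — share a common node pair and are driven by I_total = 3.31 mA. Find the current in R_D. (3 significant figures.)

I ≈ 1.14 mA

Conductances: ΣG = 1/69.5 + 1/1.70 + 1/6.09 + 1/1.07 = 1.701 (1/kΩ).
By the current-divider rule, I = I_total · G_k/ΣG = 3.31 × 0.3457 = 1.144 mA.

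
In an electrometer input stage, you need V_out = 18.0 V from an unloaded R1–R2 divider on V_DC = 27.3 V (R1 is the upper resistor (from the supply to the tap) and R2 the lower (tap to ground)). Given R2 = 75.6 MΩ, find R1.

Required fraction k = V_out/V_DC = 0.6593.
Rearranging, R1 = R2·(1−k)/k = 75.6 × 0.5167 = 39.06 MΩ.

R1 ≈ 39.1 MΩ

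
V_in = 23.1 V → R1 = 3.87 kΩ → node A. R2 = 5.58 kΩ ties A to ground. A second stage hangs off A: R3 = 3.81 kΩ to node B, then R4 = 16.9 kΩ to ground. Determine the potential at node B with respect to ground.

V_B ≈ 10.0 V

The second stage (R3 + R4 = 20.71 kΩ) loads node A in parallel with R2.
Effective lower resistance at A: R2 ‖ 20.71 = 4.396 kΩ.
First divider: V_A = V_in · 4.396/(3.87 + 4.396) = 12.28 V.
V_B = V_A × 0.8160 = 10.02 V.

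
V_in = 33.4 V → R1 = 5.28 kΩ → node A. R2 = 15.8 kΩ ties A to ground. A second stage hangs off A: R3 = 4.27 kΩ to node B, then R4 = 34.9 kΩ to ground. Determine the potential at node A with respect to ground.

Looking into the second stage from A: R3 + R4 = 39.17 kΩ appears in parallel with R2.
R2 ‖ (R3+R4) = 11.26 kΩ.
So V_A = 33.4 × 0.6807 = 22.74 V.

V_A ≈ 22.7 V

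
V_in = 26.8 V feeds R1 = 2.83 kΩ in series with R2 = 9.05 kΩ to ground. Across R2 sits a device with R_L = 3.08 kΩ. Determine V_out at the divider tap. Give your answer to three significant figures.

The load sits in parallel with R2, giving an effective lower resistance R2' = R2·R_L/(R2+R_L) = 2.298 kΩ.
Then V_out = V_in · R2'/(R1 + R2') = 26.8 × 2.298/5.128 = 12.01 V.
(Unloaded it would be 20.4 V; the load pulls it down.)

V_out ≈ 12.0 V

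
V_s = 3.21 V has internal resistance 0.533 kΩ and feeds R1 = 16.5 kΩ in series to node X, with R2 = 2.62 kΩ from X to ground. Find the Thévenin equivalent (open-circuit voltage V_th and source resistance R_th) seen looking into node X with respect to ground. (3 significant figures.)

V_th ≈ 0.428 V, R_th ≈ 2.27 kΩ

R1' = 0.533 + 16.5 = 17.03 kΩ (source resistance + R1).
With X open, the divider is unloaded: V_th = 3.21 × 2.62/19.65 = 0.4279 V.
Looking into X with the source shorted: R_th = R1'·R2/(R1'+R2) = 17.03 × 2.62/19.65 = 2.271 kΩ.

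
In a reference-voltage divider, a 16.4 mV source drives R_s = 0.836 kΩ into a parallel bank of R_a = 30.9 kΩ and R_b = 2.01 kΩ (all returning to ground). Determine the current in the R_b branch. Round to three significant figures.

Equivalent of the parallel group: R_p = 1.887 kΩ.
Node voltage V_A = V_supply · R_p/(R_s + R_p) = 16.4 × 0.6930 = 11.37 mV.
I(R_b) = V_A / R_b = 11.37/2.01 = 5.654 µA.
(Equivalently: I_total = 6.022 µA, then current-divider fraction G_k/ΣG = 0.9389.)

I ≈ 5.65 µA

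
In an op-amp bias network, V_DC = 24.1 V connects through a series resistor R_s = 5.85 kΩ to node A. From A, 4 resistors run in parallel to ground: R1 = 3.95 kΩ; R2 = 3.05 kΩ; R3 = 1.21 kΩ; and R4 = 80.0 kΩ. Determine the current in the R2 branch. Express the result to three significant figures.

Parallel bank: R_p = 1/(1/3.95 + 1/3.05 + 1/1.21 + 1/80.0) = 0.7042 kΩ.
Node voltage V_A = V_DC · R_p/(R_s + R_p) = 24.1 × 0.1074 = 2.589 V.
Branch current I = V_A/R2 = 2.589/3.05 = 0.8490 mA.
(Equivalently: I_total = 3.677 mA, then current-divider fraction G_k/ΣG = 0.2309.)

I ≈ 0.849 mA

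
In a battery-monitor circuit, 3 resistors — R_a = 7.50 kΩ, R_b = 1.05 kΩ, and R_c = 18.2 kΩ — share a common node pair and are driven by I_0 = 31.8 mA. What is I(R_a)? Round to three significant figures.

I ≈ 3.72 mA

Total conductance ΣG = 1/7.50 + 1/1.05 + 1/18.2 = 1.141 (units of 1/kΩ).
Current divider: I(R_a) = I_0 · G_k/ΣG = 31.8 × (0.1333/1.141) = 31.8 × 0.1169 = 3.717 mA.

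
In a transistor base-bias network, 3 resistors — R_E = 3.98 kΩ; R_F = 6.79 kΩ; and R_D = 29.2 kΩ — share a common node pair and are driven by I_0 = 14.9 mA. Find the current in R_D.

Conductances: ΣG = 1/3.98 + 1/6.79 + 1/29.2 = 0.4328 (1/kΩ).
R_D takes the fraction G_k/ΣG = 0.03425/0.4328 = 0.07913, so I = 14.9 × 0.07913 = 1.179 mA.

I ≈ 1.18 mA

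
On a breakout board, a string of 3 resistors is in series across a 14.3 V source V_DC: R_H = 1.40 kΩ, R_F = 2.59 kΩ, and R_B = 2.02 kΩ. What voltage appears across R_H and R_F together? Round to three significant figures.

ΣR = 1.40 + 2.59 + 2.02 = 6.010 kΩ.
R_{R_H..R_F} = 1.40 + 2.59 = 3.990 kΩ.
By the voltage-divider rule, V = 14.3 × 3.990/6.010 = 9.494 V.

V ≈ 9.49 V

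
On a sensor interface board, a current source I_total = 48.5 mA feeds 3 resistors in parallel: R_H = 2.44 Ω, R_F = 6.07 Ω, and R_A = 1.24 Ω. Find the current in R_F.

Total conductance ΣG = 1/2.44 + 1/6.07 + 1/1.24 = 1.381 (units of 1/Ω).
R_F takes the fraction G_k/ΣG = 0.1647/1.381 = 0.1193, so I = 48.5 × 0.1193 = 5.786 mA.

I ≈ 5.79 mA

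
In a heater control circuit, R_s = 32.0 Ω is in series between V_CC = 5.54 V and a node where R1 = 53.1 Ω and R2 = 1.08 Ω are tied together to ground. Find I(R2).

Combine the parallel branches: R_p = (1/53.1 + 1/1.08)⁻¹ = 1.058 Ω.
V_A = 5.54 × 1.058/33.06 = 0.1774 V.
I(R2) = V_A / R2 = 0.1774/1.08 = 0.1642 A.

I ≈ 0.164 A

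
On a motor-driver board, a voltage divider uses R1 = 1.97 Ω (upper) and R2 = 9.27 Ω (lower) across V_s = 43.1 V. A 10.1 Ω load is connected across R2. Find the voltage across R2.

R2 ‖ R_L = (9.27 × 10.1)/(9.27 + 10.1) = 4.834 Ω.
Voltage divider with the loaded lower leg: V_out = 43.1 × 4.834/(1.97 + 4.834) = 43.1 × 0.7104 = 30.62 V.

V_out ≈ 30.6 V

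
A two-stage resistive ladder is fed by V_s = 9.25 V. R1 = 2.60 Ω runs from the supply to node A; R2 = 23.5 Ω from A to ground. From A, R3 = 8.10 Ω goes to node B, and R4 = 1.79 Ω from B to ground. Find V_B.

V_B ≈ 1.22 V

The second stage (R3 + R4 = 9.890 Ω) loads node A in parallel with R2.
R2 ‖ (R3+R4) = 6.961 Ω.
First divider: V_A = V_s · 6.961/(2.60 + 6.961) = 6.734 V.
Then the unloaded second divider: V_B = V_A × R4/(R3+R4) = 6.734 × 0.1810 = 1.219 V.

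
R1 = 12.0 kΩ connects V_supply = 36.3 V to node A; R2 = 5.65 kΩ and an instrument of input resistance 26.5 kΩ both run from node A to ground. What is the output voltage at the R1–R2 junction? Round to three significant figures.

The load sits in parallel with R2, giving an effective lower resistance R2' = R2·R_L/(R2+R_L) = 4.657 kΩ.
Then V_out = V_supply · R2'/(R1 + R2') = 36.3 × 4.657/16.66 = 10.15 V.

V_out ≈ 10.1 V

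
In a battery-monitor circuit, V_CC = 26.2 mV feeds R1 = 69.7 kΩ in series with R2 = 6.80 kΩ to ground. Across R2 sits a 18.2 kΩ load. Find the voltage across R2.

The load sits in parallel with R2, giving an effective lower resistance R2' = R2·R_L/(R2+R_L) = 4.950 kΩ.
Now apply the divider: V_out = 26.2 × 0.06631 = 1.737 mV.
(Unloaded it would be 2.33 mV; the load pulls it down.)

V_out ≈ 1.74 mV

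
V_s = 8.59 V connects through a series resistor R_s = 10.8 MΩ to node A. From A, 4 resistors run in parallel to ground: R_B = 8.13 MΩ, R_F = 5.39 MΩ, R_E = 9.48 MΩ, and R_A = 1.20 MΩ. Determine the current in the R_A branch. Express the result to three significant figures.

Parallel bank: R_p = 1/(1/8.13 + 1/5.39 + 1/9.48 + 1/1.20) = 0.8017 MΩ.
V_A = 8.59 × 0.8017/11.60 = 0.5936 V.
I(R_A) = V_A / R_A = 0.5936/1.20 = 0.4947 µA.

I ≈ 0.495 µA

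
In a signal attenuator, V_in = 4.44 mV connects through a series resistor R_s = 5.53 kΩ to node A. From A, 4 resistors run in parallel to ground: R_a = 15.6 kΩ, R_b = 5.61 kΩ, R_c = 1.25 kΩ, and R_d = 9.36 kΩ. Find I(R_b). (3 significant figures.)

I ≈ 0.108 µA

Equivalent of the parallel group: R_p = 0.8702 kΩ.
V_A = 4.44 × 0.8702/6.400 = 0.6037 mV.
I(R_b) = V_A / R_b = 0.6037/5.61 = 0.1076 µA.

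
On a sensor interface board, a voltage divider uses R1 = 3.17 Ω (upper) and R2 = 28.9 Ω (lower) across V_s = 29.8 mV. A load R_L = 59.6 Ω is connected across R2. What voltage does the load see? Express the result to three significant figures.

V_out ≈ 25.6 mV

The load sits in parallel with R2, giving an effective lower resistance R2' = R2·R_L/(R2+R_L) = 19.46 Ω.
Now apply the divider: V_out = 29.8 × 0.8599 = 25.63 mV.
(Unloaded it would be 26.9 mV; the load pulls it down.)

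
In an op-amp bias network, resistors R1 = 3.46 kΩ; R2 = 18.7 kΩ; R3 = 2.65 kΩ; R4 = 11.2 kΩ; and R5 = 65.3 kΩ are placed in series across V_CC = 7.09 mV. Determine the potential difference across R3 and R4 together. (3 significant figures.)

Total series resistance ΣR = 3.46 + 18.7 + 2.65 + 11.2 + 65.3 = 101.3 kΩ.
R_{R3..R4} = 2.65 + 11.2 = 13.85 kΩ.
V = V_CC · R/ΣR = 7.09 × 0.1367 = 0.9693 mV.

V ≈ 0.969 mV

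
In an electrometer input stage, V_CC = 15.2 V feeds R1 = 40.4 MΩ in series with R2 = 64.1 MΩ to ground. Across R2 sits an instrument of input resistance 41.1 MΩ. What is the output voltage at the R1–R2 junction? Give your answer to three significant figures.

The load sits in parallel with R2, giving an effective lower resistance R2' = R2·R_L/(R2+R_L) = 25.04 MΩ.
Voltage divider with the loaded lower leg: V_out = 15.2 × 25.04/(40.4 + 25.04) = 15.2 × 0.3827 = 5.817 V.

V_out ≈ 5.82 V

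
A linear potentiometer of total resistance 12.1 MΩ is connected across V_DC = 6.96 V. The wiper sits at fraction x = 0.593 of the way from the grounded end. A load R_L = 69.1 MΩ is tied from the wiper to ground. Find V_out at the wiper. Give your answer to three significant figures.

V_out ≈ 3.96 V

Split the track: R_lower = x·R_p = 7.175 MΩ, R_upper = (1−x)·R_p = 4.925 MΩ.
(x·R_p) ‖ R_L = 6.500 MΩ.
Loaded-divider output: V_out = 6.96 × 0.5690 = 3.960 V.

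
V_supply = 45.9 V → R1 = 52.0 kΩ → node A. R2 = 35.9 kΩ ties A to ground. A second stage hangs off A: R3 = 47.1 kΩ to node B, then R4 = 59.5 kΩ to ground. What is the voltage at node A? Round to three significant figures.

Looking into the second stage from A: R3 + R4 = 106.6 kΩ appears in parallel with R2.
R2 ‖ (R3+R4) = 26.86 kΩ.
So V_A = 45.9 × 0.3406 = 15.63 V.

V_A ≈ 15.6 V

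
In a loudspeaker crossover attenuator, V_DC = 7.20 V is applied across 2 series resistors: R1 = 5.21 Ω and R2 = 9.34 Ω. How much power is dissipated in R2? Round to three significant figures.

Series current I = V_DC/ΣR = 7.20/14.55 = 0.4948 A.
P(R2) = I²·R2 = (0.4948)² × 9.34 = 2.287 W.

P ≈ 2.29 W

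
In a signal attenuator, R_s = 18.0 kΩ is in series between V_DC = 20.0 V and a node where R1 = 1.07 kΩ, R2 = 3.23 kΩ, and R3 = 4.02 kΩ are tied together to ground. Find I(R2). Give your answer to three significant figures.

Parallel bank: R_p = 1/(1/1.07 + 1/3.23 + 1/4.02) = 0.6698 kΩ.
Node voltage V_A = V_DC · R_p/(R_s + R_p) = 20.0 × 0.03588 = 0.7175 V.
I(R2) = V_A / R2 = 0.7175/3.23 = 0.2222 mA.

I ≈ 0.222 mA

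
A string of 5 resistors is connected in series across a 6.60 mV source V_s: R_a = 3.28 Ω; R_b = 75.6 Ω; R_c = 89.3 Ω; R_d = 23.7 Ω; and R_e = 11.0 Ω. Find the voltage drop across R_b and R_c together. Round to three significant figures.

V ≈ 5.36 mV

Total series resistance ΣR = 3.28 + 75.6 + 89.3 + 23.7 + 11.0 = 202.9 Ω.
R_{R_b..R_c} = 75.6 + 89.3 = 164.9 Ω.
Voltage divider: V = V_s · (164.9 / 202.9) = 6.60 × 0.8128 = 5.364 mV.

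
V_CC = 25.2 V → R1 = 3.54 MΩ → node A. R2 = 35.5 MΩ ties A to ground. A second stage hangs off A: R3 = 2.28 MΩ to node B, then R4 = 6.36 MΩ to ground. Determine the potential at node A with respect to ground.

V_A ≈ 16.7 V

The second stage (R3 + R4 = 8.640 MΩ) loads node A in parallel with R2.
R2 ‖ (R3+R4) = 6.949 MΩ.
First divider: V_A = V_CC · 6.949/(3.54 + 6.949) = 16.69 V.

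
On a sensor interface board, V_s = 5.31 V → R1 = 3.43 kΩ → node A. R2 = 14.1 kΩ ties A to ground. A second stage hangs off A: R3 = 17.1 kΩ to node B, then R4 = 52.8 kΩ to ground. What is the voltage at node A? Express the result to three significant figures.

The second stage (R3 + R4 = 69.90 kΩ) loads node A in parallel with R2.
R2 ‖ (R3+R4) = 11.73 kΩ.
V_A = 5.31 × 11.73/(3.43 + 11.73) = 4.109 V.

V_A ≈ 4.11 V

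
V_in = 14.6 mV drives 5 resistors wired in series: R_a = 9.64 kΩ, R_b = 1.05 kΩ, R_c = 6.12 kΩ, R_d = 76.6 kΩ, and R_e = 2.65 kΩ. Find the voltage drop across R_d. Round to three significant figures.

Series total: ΣR = 9.64 + 1.05 + 6.12 + 76.6 + 2.65 = 96.06 kΩ.
Voltage divider: V = V_in · (76.60 / 96.06) = 14.6 × 0.7974 = 11.64 mV.

V ≈ 11.6 mV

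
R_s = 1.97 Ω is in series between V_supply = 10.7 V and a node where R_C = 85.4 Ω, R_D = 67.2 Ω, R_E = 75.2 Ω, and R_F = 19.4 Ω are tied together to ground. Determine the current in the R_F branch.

Combine the parallel branches: R_p = (1/85.4 + 1/67.2 + 1/75.2 + 1/19.4)⁻¹ = 10.94 Ω.
V_A = 10.7 × 10.94/12.91 = 9.067 V.
Branch current I = V_A/R_F = 9.067/19.4 = 0.4674 A.

I ≈ 0.467 A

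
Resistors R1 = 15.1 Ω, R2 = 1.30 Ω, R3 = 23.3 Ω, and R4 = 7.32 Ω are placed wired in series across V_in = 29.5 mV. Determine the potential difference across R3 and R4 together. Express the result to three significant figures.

ΣR = 15.1 + 1.30 + 23.3 + 7.32 = 47.02 Ω.
R_{R3..R4} = 23.3 + 7.32 = 30.62 Ω.
V = V_in · R/ΣR = 29.5 × 0.6512 = 19.21 mV.

V ≈ 19.2 mV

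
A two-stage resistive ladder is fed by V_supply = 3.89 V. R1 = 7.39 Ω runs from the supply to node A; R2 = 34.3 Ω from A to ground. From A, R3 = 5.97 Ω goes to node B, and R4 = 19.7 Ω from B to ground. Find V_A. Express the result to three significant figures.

Node A sees R2 in parallel with the series input of stage 2, R3 + R4 = 25.67 Ω.
R2 ‖ (R3+R4) = 14.68 Ω.
V_A = 3.89 × 14.68/(7.39 + 14.68) = 2.588 V.

V_A ≈ 2.59 V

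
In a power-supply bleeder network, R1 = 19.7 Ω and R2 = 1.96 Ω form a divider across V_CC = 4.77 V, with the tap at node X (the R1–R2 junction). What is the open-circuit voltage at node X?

V_th ≈ 0.432 V

With X open, the divider is unloaded: V_th = 4.77 × 1.96/21.66 = 0.4316 V.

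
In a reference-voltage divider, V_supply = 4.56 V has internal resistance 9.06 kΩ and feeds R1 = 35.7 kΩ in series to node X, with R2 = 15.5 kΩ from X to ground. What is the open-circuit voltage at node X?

V_th ≈ 1.17 V

R1' = 9.06 + 35.7 = 44.76 kΩ (source resistance + R1).
V_th is the unloaded tap voltage: V_supply · R2/(R1'+R2) = 4.56 × 0.2572 = 1.173 V.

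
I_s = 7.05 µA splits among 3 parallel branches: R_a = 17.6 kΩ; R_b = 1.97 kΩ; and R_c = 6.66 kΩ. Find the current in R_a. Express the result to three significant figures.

I ≈ 0.561 µA

Total conductance ΣG = 1/17.6 + 1/1.97 + 1/6.66 = 0.7146 (units of 1/kΩ).
By the current-divider rule, I = I_s · G_k/ΣG = 7.05 × 0.07951 = 0.5606 µA.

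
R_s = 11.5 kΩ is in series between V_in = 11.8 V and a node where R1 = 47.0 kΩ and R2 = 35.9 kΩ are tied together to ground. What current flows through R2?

I ≈ 0.210 mA

Equivalent of the parallel group: R_p = 20.35 kΩ.
V_A = 11.8 × 20.35/31.85 = 7.540 V.
I(R2) = V_A / R2 = 7.540/35.9 = 0.2100 mA.
(Equivalently: I_total = 0.3704 mA, then current-divider fraction G_k/ΣG = 0.5669.)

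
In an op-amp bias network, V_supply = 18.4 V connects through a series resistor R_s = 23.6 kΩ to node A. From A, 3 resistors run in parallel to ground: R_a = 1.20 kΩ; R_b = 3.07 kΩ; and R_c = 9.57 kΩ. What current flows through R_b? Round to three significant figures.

I ≈ 0.194 mA

Combine the parallel branches: R_p = (1/1.20 + 1/3.07 + 1/9.57)⁻¹ = 0.7914 kΩ.
V_A by voltage divider: V_A = 18.4 × 0.7914/(23.6 + 0.7914) = 0.5970 V.
Branch current I = V_A/R_b = 0.5970/3.07 = 0.1945 mA.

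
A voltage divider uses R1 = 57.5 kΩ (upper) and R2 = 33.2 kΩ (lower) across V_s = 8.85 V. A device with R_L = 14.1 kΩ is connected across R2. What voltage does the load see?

V_out ≈ 1.30 V

First combine the lower leg with the load: R2 ‖ R_L = 9.897 kΩ.
Now apply the divider: V_out = 8.85 × 0.1468 = 1.300 V.
(Unloaded it would be 3.24 V; the load pulls it down.)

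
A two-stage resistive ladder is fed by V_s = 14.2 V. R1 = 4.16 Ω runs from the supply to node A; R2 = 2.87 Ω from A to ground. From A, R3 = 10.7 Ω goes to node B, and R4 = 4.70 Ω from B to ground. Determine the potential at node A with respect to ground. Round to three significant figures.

V_A ≈ 5.22 V

The second stage (R3 + R4 = 15.40 Ω) loads node A in parallel with R2.
R2 ‖ (R3+R4) = 2.419 Ω.
So V_A = 14.2 × 0.3677 = 5.221 V.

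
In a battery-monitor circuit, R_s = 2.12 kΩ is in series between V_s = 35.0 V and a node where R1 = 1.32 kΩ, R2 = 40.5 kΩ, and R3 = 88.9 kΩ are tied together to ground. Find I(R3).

Parallel bank: R_p = 1/(1/1.32 + 1/40.5 + 1/88.9) = 1.260 kΩ.
Node voltage V_A = V_s · R_p/(R_s + R_p) = 35.0 × 0.3728 = 13.05 V.
I(R3) = V_A / R3 = 13.05/88.9 = 0.1468 mA.

I ≈ 0.147 mA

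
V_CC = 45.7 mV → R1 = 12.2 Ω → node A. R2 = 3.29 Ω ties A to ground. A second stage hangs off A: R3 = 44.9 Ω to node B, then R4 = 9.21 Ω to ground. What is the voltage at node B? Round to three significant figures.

V_B ≈ 1.58 mV

The second stage (R3 + R4 = 54.11 Ω) loads node A in parallel with R2.
R2 ‖ (R3+R4) = 3.101 Ω.
V_A = 45.7 × 3.101/(12.2 + 3.101) = 9.263 mV.
Then the unloaded second divider: V_B = V_A × R4/(R3+R4) = 9.263 × 0.1702 = 1.577 mV.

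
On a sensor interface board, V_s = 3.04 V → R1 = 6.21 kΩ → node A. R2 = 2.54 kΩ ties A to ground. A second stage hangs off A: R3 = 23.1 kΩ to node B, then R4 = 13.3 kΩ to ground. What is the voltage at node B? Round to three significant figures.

Looking into the second stage from A: R3 + R4 = 36.40 kΩ appears in parallel with R2.
R2 ‖ (R3+R4) = 2.374 kΩ.
So V_A = 3.04 × 0.2766 = 0.8408 V.
V_B = V_A × 0.3654 = 0.3072 V.

V_B ≈ 0.307 V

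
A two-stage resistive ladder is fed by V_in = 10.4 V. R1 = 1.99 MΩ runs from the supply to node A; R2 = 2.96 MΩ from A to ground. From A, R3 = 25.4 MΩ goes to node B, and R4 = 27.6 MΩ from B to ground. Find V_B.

Looking into the second stage from A: R3 + R4 = 53.00 MΩ appears in parallel with R2.
Effective lower resistance at A: R2 ‖ 53.00 = 2.803 MΩ.
First divider: V_A = V_in · 2.803/(1.99 + 2.803) = 6.082 V.
V_B = V_A × 0.5208 = 3.167 V.

V_B ≈ 3.17 V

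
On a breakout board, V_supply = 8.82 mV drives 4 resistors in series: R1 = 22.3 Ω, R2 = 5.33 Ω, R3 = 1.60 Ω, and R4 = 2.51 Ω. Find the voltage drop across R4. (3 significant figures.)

Total series resistance ΣR = 22.3 + 5.33 + 1.60 + 2.51 = 31.74 Ω.
Voltage divider: V = V_supply · (2.510 / 31.74) = 8.82 × 0.07908 = 0.6975 mV.

V ≈ 0.697 mV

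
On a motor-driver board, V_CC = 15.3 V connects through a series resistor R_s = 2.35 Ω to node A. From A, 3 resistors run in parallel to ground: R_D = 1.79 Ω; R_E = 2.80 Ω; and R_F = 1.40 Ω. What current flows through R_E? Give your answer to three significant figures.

I ≈ 1.13 A

Combine the parallel branches: R_p = (1/1.79 + 1/2.80 + 1/1.40)⁻¹ = 0.6135 Ω.
V_A = 15.3 × 0.6135/2.963 = 3.167 V.
Branch current I = V_A/R_E = 3.167/2.80 = 1.131 A.
(Check via current divider: I_total = 5.163 A; share G_k/ΣG = 0.2191 → same result.)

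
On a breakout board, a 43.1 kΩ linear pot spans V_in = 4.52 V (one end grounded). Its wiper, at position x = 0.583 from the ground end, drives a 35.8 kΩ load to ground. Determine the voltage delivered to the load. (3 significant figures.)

Lower segment x·R_p = 25.13 kΩ; upper segment (1−x)·R_p = 17.97 kΩ.
Lower segment in parallel with the load: 25.13 ‖ 35.8 = 14.76 kΩ.
V_out = 4.52 × 14.76/(17.97 + 14.76) = 2.039 V.
(Unloaded: V_out = x·V_in = 2.64 V.)

V_out ≈ 2.04 V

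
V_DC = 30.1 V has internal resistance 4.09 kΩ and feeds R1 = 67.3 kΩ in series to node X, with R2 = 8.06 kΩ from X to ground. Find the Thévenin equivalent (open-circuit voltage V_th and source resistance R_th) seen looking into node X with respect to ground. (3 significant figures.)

V_th ≈ 3.05 V, R_th ≈ 7.24 kΩ

R1' = 4.09 + 67.3 = 71.39 kΩ (source resistance + R1).
Open-circuit (no load on X): V_th = V_DC · R2/(R1' + R2) = 30.1 × 8.06/(71.39 + 8.06) = 3.054 V.
Zeroing V_DC shorts the top of R1' to ground, so R_th = R1' ‖ R2 = 7.242 kΩ.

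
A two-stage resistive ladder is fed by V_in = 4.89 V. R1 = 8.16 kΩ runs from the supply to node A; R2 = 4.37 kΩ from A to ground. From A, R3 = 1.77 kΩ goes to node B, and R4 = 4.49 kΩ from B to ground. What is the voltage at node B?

Node A sees R2 in parallel with the series input of stage 2, R3 + R4 = 6.260 kΩ.
Effective lower resistance at A: R2 ‖ 6.260 = 2.573 kΩ.
V_A = 4.89 × 2.573/(8.16 + 2.573) = 1.172 V.
Stage 2 is unloaded, so V_B = V_A · R4/(R3+R4) = 1.172 × 4.49/6.260 = 0.8409 V.

V_B ≈ 0.841 V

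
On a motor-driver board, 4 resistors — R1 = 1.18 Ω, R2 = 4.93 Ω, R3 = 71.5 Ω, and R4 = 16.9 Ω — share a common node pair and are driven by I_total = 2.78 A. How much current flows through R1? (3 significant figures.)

I ≈ 2.10 A

Conductances: ΣG = 1/1.18 + 1/4.93 + 1/71.5 + 1/16.9 = 1.123 (1/Ω).
Current divider: I(R1) = I_total · G_k/ΣG = 2.78 × (0.8475/1.123) = 2.78 × 0.7543 = 2.097 A.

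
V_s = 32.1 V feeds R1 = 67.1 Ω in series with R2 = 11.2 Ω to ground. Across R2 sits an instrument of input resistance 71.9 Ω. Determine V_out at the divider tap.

The load sits in parallel with R2, giving an effective lower resistance R2' = R2·R_L/(R2+R_L) = 9.690 Ω.
Then V_out = V_s · R2'/(R1 + R2') = 32.1 × 9.690/76.79 = 4.051 V.

V_out ≈ 4.05 V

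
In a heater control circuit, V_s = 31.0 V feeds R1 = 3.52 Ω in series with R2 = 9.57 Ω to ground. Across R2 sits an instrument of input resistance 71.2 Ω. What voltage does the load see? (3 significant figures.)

V_out ≈ 21.9 V

The load sits in parallel with R2, giving an effective lower resistance R2' = R2·R_L/(R2+R_L) = 8.436 Ω.
Voltage divider with the loaded lower leg: V_out = 31.0 × 8.436/(3.52 + 8.436) = 31.0 × 0.7056 = 21.87 V.
(Unloaded it would be 22.7 V; the load pulls it down.)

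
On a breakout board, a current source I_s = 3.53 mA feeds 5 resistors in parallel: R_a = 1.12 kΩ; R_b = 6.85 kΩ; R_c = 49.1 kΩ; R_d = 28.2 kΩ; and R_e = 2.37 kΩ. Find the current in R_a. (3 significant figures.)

ΣG = 1/1.12 + 1/6.85 + 1/49.1 + 1/28.2 + 1/2.37 = 1.517.
By the current-divider rule, I = I_s · G_k/ΣG = 3.53 × 0.5887 = 2.078 mA.

I ≈ 2.08 mA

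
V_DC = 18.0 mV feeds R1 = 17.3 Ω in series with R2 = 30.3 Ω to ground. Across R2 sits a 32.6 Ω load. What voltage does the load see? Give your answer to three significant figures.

R2 ‖ R_L = (30.3 × 32.6)/(30.3 + 32.6) = 15.70 Ω.
Voltage divider with the loaded lower leg: V_out = 18.0 × 15.70/(17.3 + 15.70) = 18.0 × 0.4758 = 8.565 mV.
(Unloaded it would be 11.5 mV; the load pulls it down.)

V_out ≈ 8.56 mV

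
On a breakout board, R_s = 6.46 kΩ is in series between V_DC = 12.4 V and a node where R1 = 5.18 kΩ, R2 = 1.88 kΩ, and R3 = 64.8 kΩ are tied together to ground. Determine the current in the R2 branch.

Equivalent of the parallel group: R_p = 1.351 kΩ.
V_A by voltage divider: V_A = 12.4 × 1.351/(6.46 + 1.351) = 2.144 V.
Branch current I = V_A/R2 = 2.144/1.88 = 1.141 mA.

I ≈ 1.14 mA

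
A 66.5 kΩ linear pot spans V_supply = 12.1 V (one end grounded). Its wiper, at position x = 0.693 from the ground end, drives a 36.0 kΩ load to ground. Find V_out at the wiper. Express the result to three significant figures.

Split the track: R_lower = x·R_p = 46.08 kΩ, R_upper = (1−x)·R_p = 20.42 kΩ.
Lower segment in parallel with the load: 46.08 ‖ 36.0 = 20.21 kΩ.
Then V_out = V_supply · 20.21/(20.42 + 20.21) = 6.020 V.
(Unloaded: V_out = x·V_supply = 8.39 V.)

V_out ≈ 6.02 V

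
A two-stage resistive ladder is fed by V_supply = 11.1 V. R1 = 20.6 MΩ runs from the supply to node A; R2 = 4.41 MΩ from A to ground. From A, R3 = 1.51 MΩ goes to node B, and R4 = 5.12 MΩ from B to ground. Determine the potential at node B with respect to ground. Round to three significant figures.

Node A sees R2 in parallel with the series input of stage 2, R3 + R4 = 6.630 MΩ.
R2 ‖ (R3+R4) = 2.648 MΩ.
V_A = 11.1 × 2.648/(20.6 + 2.648) = 1.264 V.
Stage 2 is unloaded, so V_B = V_A · R4/(R3+R4) = 1.264 × 5.12/6.630 = 0.9765 V.

V_B ≈ 0.976 V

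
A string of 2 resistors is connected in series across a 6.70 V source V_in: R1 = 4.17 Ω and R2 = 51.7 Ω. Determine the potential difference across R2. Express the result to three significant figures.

V ≈ 6.20 V

ΣR = 4.17 + 51.7 = 55.87 Ω.
V = V_in · R/ΣR = 6.70 × 0.9254 = 6.200 V.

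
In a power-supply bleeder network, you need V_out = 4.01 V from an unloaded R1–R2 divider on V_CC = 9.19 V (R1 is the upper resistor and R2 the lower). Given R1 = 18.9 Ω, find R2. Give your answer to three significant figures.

The divider ratio is R2/(R1+R2) = 4.01/9.19 = 0.4363.
R2 = R1 · 0.4363/(1 − 0.4363) = 14.63 Ω.

R2 ≈ 14.6 Ω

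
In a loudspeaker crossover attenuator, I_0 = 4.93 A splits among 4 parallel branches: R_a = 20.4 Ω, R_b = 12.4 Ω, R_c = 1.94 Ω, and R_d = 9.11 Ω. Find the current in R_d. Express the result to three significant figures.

I ≈ 0.717 A

Conductances: ΣG = 1/20.4 + 1/12.4 + 1/1.94 + 1/9.11 = 0.7549 (1/Ω).
Current divider: I(R_d) = I_0 · G_k/ΣG = 4.93 × (0.1098/0.7549) = 4.93 × 0.1454 = 0.7169 A.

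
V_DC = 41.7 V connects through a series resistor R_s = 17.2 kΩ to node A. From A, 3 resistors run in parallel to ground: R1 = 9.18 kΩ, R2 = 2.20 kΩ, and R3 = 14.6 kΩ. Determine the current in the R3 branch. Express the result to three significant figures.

I ≈ 0.241 mA

Combine the parallel branches: R_p = (1/9.18 + 1/2.20 + 1/14.6)⁻¹ = 1.582 kΩ.
V_A = 41.7 × 1.582/18.78 = 3.513 V.
I(R3) = V_A / R3 = 3.513/14.6 = 0.2406 mA.
(Equivalently: I_total = 2.220 mA, then current-divider fraction G_k/ΣG = 0.1084.)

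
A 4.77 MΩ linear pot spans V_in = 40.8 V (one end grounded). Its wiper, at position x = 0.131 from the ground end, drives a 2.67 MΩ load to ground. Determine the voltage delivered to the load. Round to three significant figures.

V_out ≈ 4.44 V

Split the track: R_lower = x·R_p = 0.6249 MΩ, R_upper = (1−x)·R_p = 4.145 MΩ.
Lower segment in parallel with the load: 0.6249 ‖ 2.67 = 0.5064 MΩ.
Loaded-divider output: V_out = 40.8 × 0.1089 = 4.442 V.
(Unloaded: V_out = x·V_in = 5.34 V.)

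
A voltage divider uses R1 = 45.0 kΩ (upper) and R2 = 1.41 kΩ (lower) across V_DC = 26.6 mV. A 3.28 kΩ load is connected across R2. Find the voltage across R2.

First combine the lower leg with the load: R2 ‖ R_L = 0.9861 kΩ.
Voltage divider with the loaded lower leg: V_out = 26.6 × 0.9861/(45.0 + 0.9861) = 26.6 × 0.02144 = 0.5704 mV.

V_out ≈ 0.570 mV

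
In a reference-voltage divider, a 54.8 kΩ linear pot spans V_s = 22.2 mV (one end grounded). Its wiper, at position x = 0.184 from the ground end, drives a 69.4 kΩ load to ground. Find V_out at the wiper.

Lower segment x·R_p = 10.08 kΩ; upper segment (1−x)·R_p = 44.72 kΩ.
(x·R_p) ‖ R_L = 8.804 kΩ.
Loaded-divider output: V_out = 22.2 × 0.1645 = 3.652 mV.
(Unloaded: V_out = x·V_s = 4.08 mV.)

V_out ≈ 3.65 mV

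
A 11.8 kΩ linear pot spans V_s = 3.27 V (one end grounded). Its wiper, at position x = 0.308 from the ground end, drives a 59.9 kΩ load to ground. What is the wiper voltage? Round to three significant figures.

V_out ≈ 0.967 V

Lower segment x·R_p = 3.634 kΩ; upper segment (1−x)·R_p = 8.166 kΩ.
R_L loads the lower segment: effective lower R = 3.426 kΩ.
Loaded-divider output: V_out = 3.27 × 0.2956 = 0.9666 V.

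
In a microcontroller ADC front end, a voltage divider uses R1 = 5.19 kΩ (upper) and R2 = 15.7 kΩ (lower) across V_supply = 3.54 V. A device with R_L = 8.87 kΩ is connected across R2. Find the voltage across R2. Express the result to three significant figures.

The load sits in parallel with R2, giving an effective lower resistance R2' = R2·R_L/(R2+R_L) = 5.668 kΩ.
Voltage divider with the loaded lower leg: V_out = 3.54 × 5.668/(5.19 + 5.668) = 3.54 × 0.5220 = 1.848 V.
(Unloaded it would be 2.66 V; the load pulls it down.)

V_out ≈ 1.85 V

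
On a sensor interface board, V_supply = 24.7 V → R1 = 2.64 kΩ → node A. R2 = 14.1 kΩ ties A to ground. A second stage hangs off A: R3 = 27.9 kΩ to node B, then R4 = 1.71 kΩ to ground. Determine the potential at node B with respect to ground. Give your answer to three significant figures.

V_B ≈ 1.12 V

Node A sees R2 in parallel with the series input of stage 2, R3 + R4 = 29.61 kΩ.
Effective lower resistance at A: R2 ‖ 29.61 = 9.552 kΩ.
V_A = 24.7 × 9.552/(2.64 + 9.552) = 19.35 V.
V_B = V_A × 0.05775 = 1.118 V.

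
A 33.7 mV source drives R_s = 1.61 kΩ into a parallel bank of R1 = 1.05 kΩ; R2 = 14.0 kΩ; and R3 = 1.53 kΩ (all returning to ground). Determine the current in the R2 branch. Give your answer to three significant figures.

I ≈ 0.650 µA

Parallel bank: R_p = 1/(1/1.05 + 1/14.0 + 1/1.53) = 0.5962 kΩ.
V_A by voltage divider: V_A = 33.7 × 0.5962/(1.61 + 0.5962) = 9.107 mV.
Branch current I = V_A/R2 = 9.107/14.0 = 0.6505 µA.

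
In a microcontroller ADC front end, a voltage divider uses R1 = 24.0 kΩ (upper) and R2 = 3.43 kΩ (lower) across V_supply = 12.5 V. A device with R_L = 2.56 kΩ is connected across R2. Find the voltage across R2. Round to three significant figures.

First combine the lower leg with the load: R2 ‖ R_L = 1.466 kΩ.
Now apply the divider: V_out = 12.5 × 0.05756 = 0.7195 V.
(Unloaded it would be 1.56 V; the load pulls it down.)

V_out ≈ 0.720 V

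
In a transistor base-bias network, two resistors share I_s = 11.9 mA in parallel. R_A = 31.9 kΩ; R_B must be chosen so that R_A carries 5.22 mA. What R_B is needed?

The fraction through R_A equals R_B/(R_A+R_B).
5.22/11.9 = R_B/(R_A + R_B) → R_B = R_A · (0.4387)/(1 − 0.4387) = 31.9 × 0.7814 = 24.93 kΩ.

R_B ≈ 24.9 kΩ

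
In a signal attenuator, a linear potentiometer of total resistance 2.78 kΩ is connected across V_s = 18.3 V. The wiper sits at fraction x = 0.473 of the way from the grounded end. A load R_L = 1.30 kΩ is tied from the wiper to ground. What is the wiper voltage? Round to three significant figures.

Lower segment x·R_p = 1.315 kΩ; upper segment (1−x)·R_p = 1.465 kΩ.
Lower segment in parallel with the load: 1.315 ‖ 1.30 = 0.6537 kΩ.
Then V_out = V_s · 0.6537/(1.465 + 0.6537) = 5.646 V.

V_out ≈ 5.65 V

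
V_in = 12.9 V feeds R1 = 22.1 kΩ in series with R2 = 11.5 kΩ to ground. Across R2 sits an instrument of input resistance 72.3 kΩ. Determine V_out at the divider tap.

V_out ≈ 4.00 V

The load sits in parallel with R2, giving an effective lower resistance R2' = R2·R_L/(R2+R_L) = 9.922 kΩ.
Voltage divider with the loaded lower leg: V_out = 12.9 × 9.922/(22.1 + 9.922) = 12.9 × 0.3098 = 3.997 V.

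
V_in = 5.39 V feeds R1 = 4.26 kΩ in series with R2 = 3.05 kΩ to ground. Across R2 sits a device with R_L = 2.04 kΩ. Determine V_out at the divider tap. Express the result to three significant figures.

V_out ≈ 1.20 V

The load sits in parallel with R2, giving an effective lower resistance R2' = R2·R_L/(R2+R_L) = 1.222 kΩ.
Voltage divider with the loaded lower leg: V_out = 5.39 × 1.222/(4.26 + 1.222) = 5.39 × 0.2230 = 1.202 V.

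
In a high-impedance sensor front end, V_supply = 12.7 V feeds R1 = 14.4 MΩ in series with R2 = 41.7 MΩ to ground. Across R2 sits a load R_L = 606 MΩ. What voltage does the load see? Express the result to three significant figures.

V_out ≈ 9.28 V

First combine the lower leg with the load: R2 ‖ R_L = 39.02 MΩ.
Voltage divider with the loaded lower leg: V_out = 12.7 × 39.02/(14.4 + 39.02) = 12.7 × 0.7304 = 9.276 V.
(Unloaded it would be 9.44 V; the load pulls it down.)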